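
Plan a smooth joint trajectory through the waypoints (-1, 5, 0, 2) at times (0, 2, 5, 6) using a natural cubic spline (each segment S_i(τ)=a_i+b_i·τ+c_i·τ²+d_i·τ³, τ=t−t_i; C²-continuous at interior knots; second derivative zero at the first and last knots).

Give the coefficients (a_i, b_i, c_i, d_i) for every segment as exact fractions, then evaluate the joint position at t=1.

  seg 0: a=-1 b=929/213 c=0 d=-145/426
  seg 1: a=5 b=59/213 c=-145/71 d=33/71
  seg 2: a=0 b=122/213 c=152/71 d=-152/213
S(1) = 429/142

Δ: Δ0=3, Δ1=-5/3, Δ2=2
row 1: diag=10, rhs=-28; c'=3/10, d'=-14/5
row 2: denom=8−3·3/10=71/10; d'=(22−3·-14/5)/(71/10)=304/71
back: M2=304/71
back: M1=-14/5−3/10·304/71=-290/71
M: M0=0, M1=-290/71, M2=304/71, M3=0
seg 0: a=-1, c=M0/2=0, d=(M1−M0)/(6·2)=-145/426, b=Δ0−h0·(2M0+M1)/6=929/213
seg 1: a=5, c=M1/2=-145/71, d=(M2−M1)/(6·3)=33/71, b=Δ1−h1·(2M1+M2)/6=59/213
seg 2: a=0, c=M2/2=152/71, d=(M3−M2)/(6·1)=-152/213, b=Δ2−h2·(2M2+M3)/6=122/213
t_q=1 → seg 0, τ=1; S=-1+929/213·τ+0·τ²+-145/426·τ³=429/142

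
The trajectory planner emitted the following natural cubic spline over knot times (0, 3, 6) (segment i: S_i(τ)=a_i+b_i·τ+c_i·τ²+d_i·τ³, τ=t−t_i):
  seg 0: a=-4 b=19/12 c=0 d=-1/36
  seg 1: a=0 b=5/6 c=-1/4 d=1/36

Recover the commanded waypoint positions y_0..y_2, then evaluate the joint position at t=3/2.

y_0 = S_0(0) = a_0 = -4
y_1 = S_1(0) = a_1 = 0
y_2 = S_1(3) = 1
t_q=3/2 is in segment 0 (τ=3/2); S_0(τ)=-55/32

y_0=-4 y_1=0 y_2=1
S(3/2) = -55/32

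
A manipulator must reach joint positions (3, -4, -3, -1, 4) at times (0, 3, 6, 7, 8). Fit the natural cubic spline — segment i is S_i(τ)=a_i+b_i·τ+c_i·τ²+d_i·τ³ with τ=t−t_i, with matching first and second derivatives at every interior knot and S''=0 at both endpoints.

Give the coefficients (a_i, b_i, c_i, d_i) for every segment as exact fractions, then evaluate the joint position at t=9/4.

  seg 0: a=3 b=-333/112 c=0 d=215/3024
  seg 1: a=-4 b=-59/56 c=215/336 d=-179/3024
  seg 2: a=-3 b=19/16 c=3/28 d=79/112
  seg 3: a=-1 b=197/56 c=249/112 d=-83/112
S(9/4) = -2949/1024

Δ: Δ0=-7/3, Δ1=1/3, Δ2=2, Δ3=5
row 1: diag=12, rhs=16; c'=1/4, d'=4/3
row 2: denom=8−3·1/4=29/4; d'=(10−3·4/3)/(29/4)=24/29
row 3: denom=4−1·4/29=112/29; d'=(18−1·24/29)/(112/29)=249/56
back: M3=249/56
back: M2=24/29−4/29·249/56=3/14
back: M1=4/3−1/4·3/14=215/168
M: M0=0, M1=215/168, M2=3/14, M3=249/56, M4=0
seg 0: a=3, c=M0/2=0, d=(M1−M0)/(6·3)=215/3024, b=Δ0−h0·(2M0+M1)/6=-333/112
seg 1: a=-4, c=M1/2=215/336, d=(M2−M1)/(6·3)=-179/3024, b=Δ1−h1·(2M1+M2)/6=-59/56
seg 2: a=-3, c=M2/2=3/28, d=(M3−M2)/(6·1)=79/112, b=Δ2−h2·(2M2+M3)/6=19/16
seg 3: a=-1, c=M3/2=249/112, d=(M4−M3)/(6·1)=-83/112, b=Δ3−h3·(2M3+M4)/6=197/56
t_q=9/4 → seg 0, τ=9/4; S=3+-333/112·τ+0·τ²+215/3024·τ³=-2949/1024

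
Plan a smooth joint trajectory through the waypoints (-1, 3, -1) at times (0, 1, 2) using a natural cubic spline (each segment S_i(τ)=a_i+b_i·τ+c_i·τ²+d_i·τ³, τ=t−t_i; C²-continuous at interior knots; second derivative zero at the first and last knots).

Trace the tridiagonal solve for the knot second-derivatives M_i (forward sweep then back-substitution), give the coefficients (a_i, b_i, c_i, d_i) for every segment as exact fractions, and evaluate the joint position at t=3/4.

  seg 0: a=-1 b=6 c=0 d=-2
  seg 1: a=3 b=0 c=-6 d=2
S(3/4) = 85/32

Δ: Δ0=4, Δ1=-4
row 1: diag=4, rhs=-48; c'=1/4, d'=-12
back: M1=-12
M: M0=0, M1=-12, M2=0
seg 0: a=-1, c=M0/2=0, d=(M1−M0)/(6·1)=-2, b=Δ0−h0·(2M0+M1)/6=6
seg 1: a=3, c=M1/2=-6, d=(M2−M1)/(6·1)=2, b=Δ1−h1·(2M1+M2)/6=0
t_q=3/4 → seg 0, τ=3/4; S=-1+6·τ+0·τ²+-2·τ³=85/32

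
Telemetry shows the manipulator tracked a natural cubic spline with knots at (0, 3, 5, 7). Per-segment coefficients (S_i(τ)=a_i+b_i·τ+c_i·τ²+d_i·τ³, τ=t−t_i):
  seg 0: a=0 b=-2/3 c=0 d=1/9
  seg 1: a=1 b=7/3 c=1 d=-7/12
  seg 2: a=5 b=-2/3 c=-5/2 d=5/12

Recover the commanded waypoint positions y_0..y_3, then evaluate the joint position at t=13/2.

y_0=0 y_1=1 y_2=5 y_3=-3
S(13/2) = -7/32

y_0 = S_0(0) = a_0 = 0
y_1 = S_1(0) = a_1 = 1
y_2 = S_2(0) = a_2 = 5
y_3 = S_2(2) = -3
t_q=13/2 is in segment 2 (τ=3/2); S_2(τ)=-7/32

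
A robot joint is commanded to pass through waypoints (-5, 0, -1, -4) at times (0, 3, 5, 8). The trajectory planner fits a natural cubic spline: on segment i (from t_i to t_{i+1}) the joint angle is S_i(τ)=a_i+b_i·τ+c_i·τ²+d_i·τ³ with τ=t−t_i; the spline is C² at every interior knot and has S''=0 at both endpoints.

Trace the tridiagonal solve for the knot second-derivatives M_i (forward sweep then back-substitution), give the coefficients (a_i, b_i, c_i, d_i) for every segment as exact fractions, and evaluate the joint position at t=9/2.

  seg 0: a=-5 b=37/16 c=0 d=-31/432
  seg 1: a=0 b=3/8 c=-31/48 d=5/48
  seg 2: a=-1 b=-23/24 c=-1/48 d=1/432
S(9/2) = -69/128

Δ: Δ0=5/3, Δ1=-1/2, Δ2=-1
row 1: diag=10, rhs=-13; c'=1/5, d'=-13/10
row 2: denom=10−2·1/5=48/5; d'=(-3−2·-13/10)/(48/5)=-1/24
back: M2=-1/24
back: M1=-13/10−1/5·-1/24=-31/24
M: M0=0, M1=-31/24, M2=-1/24, M3=0
seg 0: a=-5, c=M0/2=0, d=(M1−M0)/(6·3)=-31/432, b=Δ0−h0·(2M0+M1)/6=37/16
seg 1: a=0, c=M1/2=-31/48, d=(M2−M1)/(6·2)=5/48, b=Δ1−h1·(2M1+M2)/6=3/8
seg 2: a=-1, c=M2/2=-1/48, d=(M3−M2)/(6·3)=1/432, b=Δ2−h2·(2M2+M3)/6=-23/24
t_q=9/2 → seg 1, τ=3/2; S=0+3/8·τ+-31/48·τ²+5/48·τ³=-69/128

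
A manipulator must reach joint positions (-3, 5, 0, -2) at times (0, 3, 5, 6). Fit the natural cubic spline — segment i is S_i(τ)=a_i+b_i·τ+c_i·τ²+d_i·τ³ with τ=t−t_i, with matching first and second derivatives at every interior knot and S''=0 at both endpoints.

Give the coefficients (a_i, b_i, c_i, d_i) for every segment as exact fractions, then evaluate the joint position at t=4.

Δ: Δ0=8/3, Δ1=-5/2, Δ2=-2
row 1: diag=10, rhs=-31; c'=1/5, d'=-31/10
row 2: denom=6−2·1/5=28/5; d'=(3−2·-31/10)/(28/5)=23/14
back: M2=23/14
back: M1=-31/10−1/5·23/14=-24/7
M: M0=0, M1=-24/7, M2=23/14, M3=0
seg 0: a=-3, c=M0/2=0, d=(M1−M0)/(6·3)=-4/21, b=Δ0−h0·(2M0+M1)/6=92/21
seg 1: a=5, c=M1/2=-12/7, d=(M2−M1)/(6·2)=71/168, b=Δ1−h1·(2M1+M2)/6=-16/21
seg 2: a=0, c=M2/2=23/28, d=(M3−M2)/(6·1)=-23/84, b=Δ2−h2·(2M2+M3)/6=-107/42
t_q=4 → seg 1, τ=1; S=5+-16/21·τ+-12/7·τ²+71/168·τ³=165/56

  seg 0: a=-3 b=92/21 c=0 d=-4/21
  seg 1: a=5 b=-16/21 c=-12/7 d=71/168
  seg 2: a=0 b=-107/42 c=23/28 d=-23/84
S(4) = 165/56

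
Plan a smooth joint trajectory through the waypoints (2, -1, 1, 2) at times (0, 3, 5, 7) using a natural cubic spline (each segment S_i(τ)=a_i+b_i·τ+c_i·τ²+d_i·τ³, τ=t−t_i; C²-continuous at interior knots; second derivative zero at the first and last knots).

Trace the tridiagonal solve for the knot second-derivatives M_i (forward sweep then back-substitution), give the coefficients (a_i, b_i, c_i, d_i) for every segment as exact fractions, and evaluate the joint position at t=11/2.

  seg 0: a=2 b=-127/76 c=0 d=17/228
  seg 1: a=-1 b=13/38 c=51/76 d=-13/76
  seg 2: a=1 b=37/38 c=-27/76 d=9/152
S(11/2) = 1709/1216

Δ: Δ0=-1, Δ1=1, Δ2=1/2
row 1: diag=10, rhs=12; c'=1/5, d'=6/5
row 2: denom=8−2·1/5=38/5; d'=(-3−2·6/5)/(38/5)=-27/38
back: M2=-27/38
back: M1=6/5−1/5·-27/38=51/38
M: M0=0, M1=51/38, M2=-27/38, M3=0
seg 0: a=2, c=M0/2=0, d=(M1−M0)/(6·3)=17/228, b=Δ0−h0·(2M0+M1)/6=-127/76
seg 1: a=-1, c=M1/2=51/76, d=(M2−M1)/(6·2)=-13/76, b=Δ1−h1·(2M1+M2)/6=13/38
seg 2: a=1, c=M2/2=-27/76, d=(M3−M2)/(6·2)=9/152, b=Δ2−h2·(2M2+M3)/6=37/38
t_q=11/2 → seg 2, τ=1/2; S=1+37/38·τ+-27/76·τ²+9/152·τ³=1709/1216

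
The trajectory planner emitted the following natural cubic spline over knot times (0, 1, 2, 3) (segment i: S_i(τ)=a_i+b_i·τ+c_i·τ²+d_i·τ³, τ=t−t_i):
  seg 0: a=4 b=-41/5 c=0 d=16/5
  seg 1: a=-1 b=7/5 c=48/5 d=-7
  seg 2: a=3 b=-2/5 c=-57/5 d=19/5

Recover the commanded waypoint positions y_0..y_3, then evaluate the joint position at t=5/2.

y_0=4 y_1=-1 y_2=3 y_3=-5
S(5/2) = 17/40

y_0 = S_0(0) = a_0 = 4
y_1 = S_1(0) = a_1 = -1
y_2 = S_2(0) = a_2 = 3
y_3 = S_2(1) = -5
t_q=5/2 is in segment 2 (τ=1/2); S_2(τ)=17/40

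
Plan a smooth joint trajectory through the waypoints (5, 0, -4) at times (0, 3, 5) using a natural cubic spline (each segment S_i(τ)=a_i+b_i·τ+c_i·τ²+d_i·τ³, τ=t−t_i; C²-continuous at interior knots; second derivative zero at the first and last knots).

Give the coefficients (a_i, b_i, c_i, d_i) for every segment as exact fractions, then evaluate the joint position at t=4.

  seg 0: a=5 b=-47/30 c=0 d=-1/90
  seg 1: a=0 b=-28/15 c=-1/10 d=1/60
S(4) = -39/20

Δ: Δ0=-5/3, Δ1=-2
row 1: diag=10, rhs=-2; c'=1/5, d'=-1/5
back: M1=-1/5
M: M0=0, M1=-1/5, M2=0
seg 0: a=5, c=M0/2=0, d=(M1−M0)/(6·3)=-1/90, b=Δ0−h0·(2M0+M1)/6=-47/30
seg 1: a=0, c=M1/2=-1/10, d=(M2−M1)/(6·2)=1/60, b=Δ1−h1·(2M1+M2)/6=-28/15
t_q=4 → seg 1, τ=1; S=0+-28/15·τ+-1/10·τ²+1/60·τ³=-39/20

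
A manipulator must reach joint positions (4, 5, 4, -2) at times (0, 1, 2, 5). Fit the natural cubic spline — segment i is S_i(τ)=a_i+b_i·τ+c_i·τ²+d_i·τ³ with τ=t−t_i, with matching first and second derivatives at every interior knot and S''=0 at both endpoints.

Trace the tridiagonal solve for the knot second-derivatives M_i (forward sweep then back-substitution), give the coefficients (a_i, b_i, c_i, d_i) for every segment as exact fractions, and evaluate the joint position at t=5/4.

Δ: Δ0=1, Δ1=-1, Δ2=-2
row 1: diag=4, rhs=-12; c'=1/4, d'=-3
row 2: denom=8−1·1/4=31/4; d'=(-6−1·-3)/(31/4)=-12/31
back: M2=-12/31
back: M1=-3−1/4·-12/31=-90/31
M: M0=0, M1=-90/31, M2=-12/31, M3=0
seg 0: a=4, c=M0/2=0, d=(M1−M0)/(6·1)=-15/31, b=Δ0−h0·(2M0+M1)/6=46/31
seg 1: a=5, c=M1/2=-45/31, d=(M2−M1)/(6·1)=13/31, b=Δ1−h1·(2M1+M2)/6=1/31
seg 2: a=4, c=M2/2=-6/31, d=(M3−M2)/(6·3)=2/93, b=Δ2−h2·(2M2+M3)/6=-50/31
t_q=5/4 → seg 1, τ=1/4; S=5+1/31·τ+-45/31·τ²+13/31·τ³=9769/1984

  seg 0: a=4 b=46/31 c=0 d=-15/31
  seg 1: a=5 b=1/31 c=-45/31 d=13/31
  seg 2: a=4 b=-50/31 c=-6/31 d=2/93
S(5/4) = 9769/1984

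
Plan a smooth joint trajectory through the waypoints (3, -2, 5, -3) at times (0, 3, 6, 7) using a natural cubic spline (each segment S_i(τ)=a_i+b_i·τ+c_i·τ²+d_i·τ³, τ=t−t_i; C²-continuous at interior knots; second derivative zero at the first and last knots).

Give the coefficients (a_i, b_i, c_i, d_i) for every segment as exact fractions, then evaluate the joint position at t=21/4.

Δ: Δ0=-5/3, Δ1=7/3, Δ2=-8
row 1: diag=12, rhs=24; c'=1/4, d'=2
row 2: denom=8−3·1/4=29/4; d'=(-62−3·2)/(29/4)=-272/29
back: M2=-272/29
back: M1=2−1/4·-272/29=126/29
M: M0=0, M1=126/29, M2=-272/29, M3=0
seg 0: a=3, c=M0/2=0, d=(M1−M0)/(6·3)=7/29, b=Δ0−h0·(2M0+M1)/6=-334/87
seg 1: a=-2, c=M1/2=63/29, d=(M2−M1)/(6·3)=-199/261, b=Δ1−h1·(2M1+M2)/6=233/87
seg 2: a=5, c=M2/2=-136/29, d=(M3−M2)/(6·1)=136/87, b=Δ2−h2·(2M2+M3)/6=-424/87
t_q=21/4 → seg 1, τ=9/4; S=-2+233/87·τ+63/29·τ²+-199/261·τ³=11765/1856

  seg 0: a=3 b=-334/87 c=0 d=7/29
  seg 1: a=-2 b=233/87 c=63/29 d=-199/261
  seg 2: a=5 b=-424/87 c=-136/29 d=136/87
S(21/4) = 11765/1856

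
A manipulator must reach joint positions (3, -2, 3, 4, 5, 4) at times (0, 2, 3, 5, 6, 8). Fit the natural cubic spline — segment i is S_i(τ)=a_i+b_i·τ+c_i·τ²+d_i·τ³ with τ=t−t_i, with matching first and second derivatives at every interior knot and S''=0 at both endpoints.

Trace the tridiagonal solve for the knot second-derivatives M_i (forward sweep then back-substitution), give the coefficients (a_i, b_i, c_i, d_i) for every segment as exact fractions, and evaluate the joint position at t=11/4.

Δ: Δ0=-5/2, Δ1=5, Δ2=1/2, Δ3=1, Δ4=-1/2
row 1: diag=6, rhs=45; c'=1/6, d'=15/2
row 2: denom=6−1·1/6=35/6; d'=(-27−1·15/2)/(35/6)=-207/35
row 3: denom=6−2·12/35=186/35; d'=(3−2·-207/35)/(186/35)=173/62
row 4: denom=6−1·35/186=1081/186; d'=(-9−1·173/62)/(1081/186)=-2193/1081
back: M4=-2193/1081
back: M3=173/62−35/186·-2193/1081=3429/1081
back: M2=-207/35−12/35·3429/1081=-7569/1081
back: M1=15/2−1/6·-7569/1081=9369/1081
M: M0=0, M1=9369/1081, M2=-7569/1081, M3=3429/1081, M4=-2193/1081, M5=0
seg 0: a=3, c=M0/2=0, d=(M1−M0)/(6·2)=3123/4324, b=Δ0−h0·(2M0+M1)/6=-11651/2162
seg 1: a=-2, c=M1/2=9369/2162, d=(M2−M1)/(6·1)=-2823/1081, b=Δ1−h1·(2M1+M2)/6=7087/2162
seg 2: a=3, c=M2/2=-7569/2162, d=(M3−M2)/(6·2)=39/46, b=Δ2−h2·(2M2+M3)/6=8887/2162
seg 3: a=4, c=M3/2=3429/2162, d=(M4−M3)/(6·1)=-937/1081, b=Δ3−h3·(2M3+M4)/6=607/2162
seg 4: a=5, c=M4/2=-2193/2162, d=(M5−M4)/(6·2)=731/4324, b=Δ4−h4·(2M4+M5)/6=1843/2162
t_q=11/4 → seg 1, τ=3/4; S=-2+7087/2162·τ+9369/2162·τ²+-2823/1081·τ³=124141/69184

  seg 0: a=3 b=-11651/2162 c=0 d=3123/4324
  seg 1: a=-2 b=7087/2162 c=9369/2162 d=-2823/1081
  seg 2: a=3 b=8887/2162 c=-7569/2162 d=39/46
  seg 3: a=4 b=607/2162 c=3429/2162 d=-937/1081
  seg 4: a=5 b=1843/2162 c=-2193/2162 d=731/4324
S(11/4) = 124141/69184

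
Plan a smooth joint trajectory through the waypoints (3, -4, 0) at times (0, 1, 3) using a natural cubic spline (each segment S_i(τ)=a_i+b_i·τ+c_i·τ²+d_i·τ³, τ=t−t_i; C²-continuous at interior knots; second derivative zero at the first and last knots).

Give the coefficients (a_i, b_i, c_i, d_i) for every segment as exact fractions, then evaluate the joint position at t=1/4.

  seg 0: a=3 b=-17/2 c=0 d=3/2
  seg 1: a=-4 b=-4 c=9/2 d=-3/4
S(1/4) = 115/128

Δ: Δ0=-7, Δ1=2
row 1: diag=6, rhs=54; c'=1/3, d'=9
back: M1=9
M: M0=0, M1=9, M2=0
seg 0: a=3, c=M0/2=0, d=(M1−M0)/(6·1)=3/2, b=Δ0−h0·(2M0+M1)/6=-17/2
seg 1: a=-4, c=M1/2=9/2, d=(M2−M1)/(6·2)=-3/4, b=Δ1−h1·(2M1+M2)/6=-4
t_q=1/4 → seg 0, τ=1/4; S=3+-17/2·τ+0·τ²+3/2·τ³=115/128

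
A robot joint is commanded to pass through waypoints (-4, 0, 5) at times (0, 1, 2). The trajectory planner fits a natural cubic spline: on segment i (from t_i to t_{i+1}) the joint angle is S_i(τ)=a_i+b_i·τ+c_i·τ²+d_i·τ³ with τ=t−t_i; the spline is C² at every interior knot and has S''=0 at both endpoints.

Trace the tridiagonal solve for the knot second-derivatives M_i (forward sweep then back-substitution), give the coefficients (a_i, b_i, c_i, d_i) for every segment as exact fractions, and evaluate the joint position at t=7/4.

Δ: Δ0=4, Δ1=5
row 1: diag=4, rhs=6; c'=1/4, d'=3/2
back: M1=3/2
M: M0=0, M1=3/2, M2=0
seg 0: a=-4, c=M0/2=0, d=(M1−M0)/(6·1)=1/4, b=Δ0−h0·(2M0+M1)/6=15/4
seg 1: a=0, c=M1/2=3/4, d=(M2−M1)/(6·1)=-1/4, b=Δ1−h1·(2M1+M2)/6=9/2
t_q=7/4 → seg 1, τ=3/4; S=0+9/2·τ+3/4·τ²+-1/4·τ³=945/256

  seg 0: a=-4 b=15/4 c=0 d=1/4
  seg 1: a=0 b=9/2 c=3/4 d=-1/4
S(7/4) = 945/256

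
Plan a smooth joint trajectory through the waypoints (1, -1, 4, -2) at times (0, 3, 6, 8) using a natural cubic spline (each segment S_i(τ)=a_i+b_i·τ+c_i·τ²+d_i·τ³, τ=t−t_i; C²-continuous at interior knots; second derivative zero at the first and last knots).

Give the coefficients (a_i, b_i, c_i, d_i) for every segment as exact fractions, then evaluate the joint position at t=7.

Δ: Δ0=-2/3, Δ1=5/3, Δ2=-3
row 1: diag=12, rhs=14; c'=1/4, d'=7/6
row 2: denom=10−3·1/4=37/4; d'=(-28−3·7/6)/(37/4)=-126/37
back: M2=-126/37
back: M1=7/6−1/4·-126/37=224/111
M: M0=0, M1=224/111, M2=-126/37, M3=0
seg 0: a=1, c=M0/2=0, d=(M1−M0)/(6·3)=112/999, b=Δ0−h0·(2M0+M1)/6=-62/37
seg 1: a=-1, c=M1/2=112/111, d=(M2−M1)/(6·3)=-301/999, b=Δ1−h1·(2M1+M2)/6=50/37
seg 2: a=4, c=M2/2=-63/37, d=(M3−M2)/(6·2)=21/74, b=Δ2−h2·(2M2+M3)/6=-27/37
t_q=7 → seg 2, τ=1; S=4+-27/37·τ+-63/37·τ²+21/74·τ³=137/74

  seg 0: a=1 b=-62/37 c=0 d=112/999
  seg 1: a=-1 b=50/37 c=112/111 d=-301/999
  seg 2: a=4 b=-27/37 c=-63/37 d=21/74
S(7) = 137/74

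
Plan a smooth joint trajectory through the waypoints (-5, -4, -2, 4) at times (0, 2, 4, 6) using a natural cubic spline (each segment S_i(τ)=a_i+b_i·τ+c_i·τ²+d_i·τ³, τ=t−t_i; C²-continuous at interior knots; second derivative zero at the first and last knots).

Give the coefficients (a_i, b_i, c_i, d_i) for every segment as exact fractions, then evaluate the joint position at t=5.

  seg 0: a=-5 b=1/2 c=0 d=0
  seg 1: a=-4 b=1/2 c=0 d=1/8
  seg 2: a=-2 b=2 c=3/4 d=-1/8
S(5) = 5/8

Δ: Δ0=1/2, Δ1=1, Δ2=3
row 1: diag=8, rhs=3; c'=1/4, d'=3/8
row 2: denom=8−2·1/4=15/2; d'=(12−2·3/8)/(15/2)=3/2
back: M2=3/2
back: M1=3/8−1/4·3/2=0
M: M0=0, M1=0, M2=3/2, M3=0
seg 0: a=-5, c=M0/2=0, d=(M1−M0)/(6·2)=0, b=Δ0−h0·(2M0+M1)/6=1/2
seg 1: a=-4, c=M1/2=0, d=(M2−M1)/(6·2)=1/8, b=Δ1−h1·(2M1+M2)/6=1/2
seg 2: a=-2, c=M2/2=3/4, d=(M3−M2)/(6·2)=-1/8, b=Δ2−h2·(2M2+M3)/6=2
t_q=5 → seg 2, τ=1; S=-2+2·τ+3/4·τ²+-1/8·τ³=5/8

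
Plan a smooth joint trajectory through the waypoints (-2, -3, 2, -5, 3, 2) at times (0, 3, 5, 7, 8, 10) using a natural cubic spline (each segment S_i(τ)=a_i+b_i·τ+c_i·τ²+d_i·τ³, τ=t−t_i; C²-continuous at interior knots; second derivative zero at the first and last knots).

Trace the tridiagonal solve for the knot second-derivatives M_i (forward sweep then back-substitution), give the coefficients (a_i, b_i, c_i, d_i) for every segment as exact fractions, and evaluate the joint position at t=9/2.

  seg 0: a=-2 b=-7759/3630 c=0 d=2183/10890
  seg 1: a=-3 b=5944/1815 c=2183/1210 d=-15911/14520
  seg 2: a=2 b=-9649/3630 c=-2309/484 d=31579/14520
  seg 3: a=-5 b=719/165 c=10017/1210 d=-16829/3630
  seg 4: a=3 b=25433/3630 c=-3406/605 d=1703/1815
S(9/2) = 17605/7744

Δ: Δ0=-1/3, Δ1=5/2, Δ2=-7/2, Δ3=8, Δ4=-1/2
row 1: diag=10, rhs=17; c'=1/5, d'=17/10
row 2: denom=8−2·1/5=38/5; d'=(-36−2·17/10)/(38/5)=-197/38
row 3: denom=6−2·5/19=104/19; d'=(69−2·-197/38)/(104/19)=29/2
row 4: denom=6−1·19/104=605/104; d'=(-51−1·29/2)/(605/104)=-6812/605
back: M4=-6812/605
back: M3=29/2−19/104·-6812/605=10017/605
back: M2=-197/38−5/19·10017/605=-2309/242
back: M1=17/10−1/5·-2309/242=2183/605
M: M0=0, M1=2183/605, M2=-2309/242, M3=10017/605, M4=-6812/605, M5=0
seg 0: a=-2, c=M0/2=0, d=(M1−M0)/(6·3)=2183/10890, b=Δ0−h0·(2M0+M1)/6=-7759/3630
seg 1: a=-3, c=M1/2=2183/1210, d=(M2−M1)/(6·2)=-15911/14520, b=Δ1−h1·(2M1+M2)/6=5944/1815
seg 2: a=2, c=M2/2=-2309/484, d=(M3−M2)/(6·2)=31579/14520, b=Δ2−h2·(2M2+M3)/6=-9649/3630
seg 3: a=-5, c=M3/2=10017/1210, d=(M4−M3)/(6·1)=-16829/3630, b=Δ3−h3·(2M3+M4)/6=719/165
seg 4: a=3, c=M4/2=-3406/605, d=(M5−M4)/(6·2)=1703/1815, b=Δ4−h4·(2M4+M5)/6=25433/3630
t_q=9/2 → seg 1, τ=3/2; S=-3+5944/1815·τ+2183/1210·τ²+-15911/14520·τ³=17605/7744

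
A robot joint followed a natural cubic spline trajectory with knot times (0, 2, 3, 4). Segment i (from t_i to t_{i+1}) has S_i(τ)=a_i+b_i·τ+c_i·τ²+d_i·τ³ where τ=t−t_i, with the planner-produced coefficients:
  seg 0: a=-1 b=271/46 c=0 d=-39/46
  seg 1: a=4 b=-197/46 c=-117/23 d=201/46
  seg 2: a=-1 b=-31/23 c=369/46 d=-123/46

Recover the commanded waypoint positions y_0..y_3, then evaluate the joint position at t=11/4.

y_0=-1 y_1=4 y_2=-1 y_3=3
S(11/4) = -677/2944

y_0 = S_0(0) = a_0 = -1
y_1 = S_1(0) = a_1 = 4
y_2 = S_2(0) = a_2 = -1
y_3 = S_2(1) = 3
t_q=11/4 is in segment 1 (τ=3/4); S_1(τ)=-677/2944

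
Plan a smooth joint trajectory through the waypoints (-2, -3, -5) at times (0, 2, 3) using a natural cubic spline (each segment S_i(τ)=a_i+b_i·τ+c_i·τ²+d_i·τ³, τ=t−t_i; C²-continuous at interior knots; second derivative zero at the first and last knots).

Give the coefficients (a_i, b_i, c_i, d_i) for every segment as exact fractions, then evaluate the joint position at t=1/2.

Δ: Δ0=-1/2, Δ1=-2
row 1: diag=6, rhs=-9; c'=1/6, d'=-3/2
back: M1=-3/2
M: M0=0, M1=-3/2, M2=0
seg 0: a=-2, c=M0/2=0, d=(M1−M0)/(6·2)=-1/8, b=Δ0−h0·(2M0+M1)/6=0
seg 1: a=-3, c=M1/2=-3/4, d=(M2−M1)/(6·1)=1/4, b=Δ1−h1·(2M1+M2)/6=-3/2
t_q=1/2 → seg 0, τ=1/2; S=-2+0·τ+0·τ²+-1/8·τ³=-129/64

  seg 0: a=-2 b=0 c=0 d=-1/8
  seg 1: a=-3 b=-3/2 c=-3/4 d=1/4
S(1/2) = -129/64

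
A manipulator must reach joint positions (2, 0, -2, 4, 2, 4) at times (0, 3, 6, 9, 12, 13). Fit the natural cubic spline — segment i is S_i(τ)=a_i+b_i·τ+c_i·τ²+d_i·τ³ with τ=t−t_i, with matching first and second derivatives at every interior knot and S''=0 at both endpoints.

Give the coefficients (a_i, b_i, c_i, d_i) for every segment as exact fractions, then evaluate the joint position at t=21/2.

Δ: Δ0=-2/3, Δ1=-2/3, Δ2=2, Δ3=-2/3, Δ4=2
row 1: diag=12, rhs=0; c'=1/4, d'=0
row 2: denom=12−3·1/4=45/4; d'=(16−3·0)/(45/4)=64/45
row 3: denom=12−3·4/15=56/5; d'=(-16−3·64/45)/(56/5)=-38/21
row 4: denom=8−3·15/56=403/56; d'=(16−3·-38/21)/(403/56)=1200/403
back: M4=1200/403
back: M3=-38/21−15/56·1200/403=-3152/1209
back: M2=64/45−4/15·-3152/1209=2560/1209
back: M1=0−1/4·2560/1209=-640/1209
M: M0=0, M1=-640/1209, M2=2560/1209, M3=-3152/1209, M4=1200/403, M5=0
seg 0: a=2, c=M0/2=0, d=(M1−M0)/(6·3)=-320/10881, b=Δ0−h0·(2M0+M1)/6=-162/403
seg 1: a=0, c=M1/2=-320/1209, d=(M2−M1)/(6·3)=1600/10881, b=Δ1−h1·(2M1+M2)/6=-482/403
seg 2: a=-2, c=M2/2=1280/1209, d=(M3−M2)/(6·3)=-952/3627, b=Δ2−h2·(2M2+M3)/6=478/403
seg 3: a=4, c=M3/2=-1576/1209, d=(M4−M3)/(6·3)=3376/10881, b=Δ3−h3·(2M3+M4)/6=14/31
seg 4: a=2, c=M4/2=600/403, d=(M5−M4)/(6·1)=-200/403, b=Δ4−h4·(2M4+M5)/6=406/403
t_q=21/2 → seg 3, τ=3/2; S=4+14/31·τ+-1576/1209·τ²+3376/10881·τ³=1125/403

  seg 0: a=2 b=-162/403 c=0 d=-320/10881
  seg 1: a=0 b=-482/403 c=-320/1209 d=1600/10881
  seg 2: a=-2 b=478/403 c=1280/1209 d=-952/3627
  seg 3: a=4 b=14/31 c=-1576/1209 d=3376/10881
  seg 4: a=2 b=406/403 c=600/403 d=-200/403
S(21/2) = 1125/403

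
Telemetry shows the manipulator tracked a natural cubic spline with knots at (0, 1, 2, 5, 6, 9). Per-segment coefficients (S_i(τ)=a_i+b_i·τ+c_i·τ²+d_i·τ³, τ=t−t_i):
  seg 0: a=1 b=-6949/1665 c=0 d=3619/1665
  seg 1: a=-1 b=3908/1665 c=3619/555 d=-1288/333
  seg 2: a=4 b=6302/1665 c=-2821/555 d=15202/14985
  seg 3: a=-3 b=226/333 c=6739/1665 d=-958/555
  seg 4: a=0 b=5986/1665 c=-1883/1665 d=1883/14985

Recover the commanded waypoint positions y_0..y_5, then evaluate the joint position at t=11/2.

y_0 = S_0(0) = a_0 = 1
y_1 = S_1(0) = a_1 = -1
y_2 = S_2(0) = a_2 = 4
y_3 = S_3(0) = a_3 = -3
y_4 = S_4(0) = a_4 = 0
y_5 = S_4(3) = 4
t_q=11/2 is in segment 3 (τ=1/2); S_3(τ)=-6209/3330

y_0=1 y_1=-1 y_2=4 y_3=-3 y_4=0 y_5=4
S(11/2) = -6209/3330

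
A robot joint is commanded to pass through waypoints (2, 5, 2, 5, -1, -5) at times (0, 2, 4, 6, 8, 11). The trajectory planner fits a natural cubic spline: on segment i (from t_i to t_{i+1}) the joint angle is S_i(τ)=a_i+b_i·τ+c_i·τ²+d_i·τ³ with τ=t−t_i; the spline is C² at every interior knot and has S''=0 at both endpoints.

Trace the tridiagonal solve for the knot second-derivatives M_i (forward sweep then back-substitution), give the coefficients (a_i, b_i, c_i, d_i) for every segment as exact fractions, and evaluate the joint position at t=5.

Δ: Δ0=3/2, Δ1=-3/2, Δ2=3/2, Δ3=-3, Δ4=-4/3
row 1: diag=8, rhs=-18; c'=1/4, d'=-9/4
row 2: denom=8−2·1/4=15/2; d'=(18−2·-9/4)/(15/2)=3
row 3: denom=8−2·4/15=112/15; d'=(-27−2·3)/(112/15)=-495/112
row 4: denom=10−2·15/56=265/28; d'=(10−2·-495/112)/(265/28)=211/106
back: M4=211/106
back: M3=-495/112−15/56·211/106=-525/106
back: M2=3−4/15·-525/106=229/53
back: M1=-9/4−1/4·229/53=-353/106
M: M0=0, M1=-353/106, M2=229/53, M3=-525/106, M4=211/106, M5=0
seg 0: a=2, c=M0/2=0, d=(M1−M0)/(6·2)=-353/1272, b=Δ0−h0·(2M0+M1)/6=415/159
seg 1: a=5, c=M1/2=-353/212, d=(M2−M1)/(6·2)=811/1272, b=Δ1−h1·(2M1+M2)/6=-229/318
seg 2: a=2, c=M2/2=229/106, d=(M3−M2)/(6·2)=-983/1272, b=Δ2−h2·(2M2+M3)/6=43/159
seg 3: a=5, c=M3/2=-525/212, d=(M4−M3)/(6·2)=92/159, b=Δ3−h3·(2M3+M4)/6=-115/318
seg 4: a=-1, c=M4/2=211/212, d=(M5−M4)/(6·3)=-211/1908, b=Δ4−h4·(2M4+M5)/6=-1057/318
t_q=5 → seg 2, τ=1; S=2+43/159·τ+229/106·τ²+-983/1272·τ³=1551/424

  seg 0: a=2 b=415/159 c=0 d=-353/1272
  seg 1: a=5 b=-229/318 c=-353/212 d=811/1272
  seg 2: a=2 b=43/159 c=229/106 d=-983/1272
  seg 3: a=5 b=-115/318 c=-525/212 d=92/159
  seg 4: a=-1 b=-1057/318 c=211/212 d=-211/1908
S(5) = 1551/424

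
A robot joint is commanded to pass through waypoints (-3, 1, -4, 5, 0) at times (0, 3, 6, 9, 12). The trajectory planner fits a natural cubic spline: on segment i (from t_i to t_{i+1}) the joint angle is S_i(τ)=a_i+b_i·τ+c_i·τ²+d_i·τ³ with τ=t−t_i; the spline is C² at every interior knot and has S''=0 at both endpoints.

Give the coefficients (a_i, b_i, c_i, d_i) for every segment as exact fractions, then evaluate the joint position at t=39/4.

  seg 0: a=-3 b=143/56 c=0 d=-205/1512
  seg 1: a=1 b=-31/28 c=-205/168 d=521/1512
  seg 2: a=-4 b=7/8 c=79/42 d=-197/504
  seg 3: a=5 b=45/28 c=-275/168 d=275/1512
S(39/4) = 2745/512

Δ: Δ0=4/3, Δ1=-5/3, Δ2=3, Δ3=-5/3
row 1: diag=12, rhs=-18; c'=1/4, d'=-3/2
row 2: denom=12−3·1/4=45/4; d'=(28−3·-3/2)/(45/4)=26/9
row 3: denom=12−3·4/15=56/5; d'=(-28−3·26/9)/(56/5)=-275/84
back: M3=-275/84
back: M2=26/9−4/15·-275/84=79/21
back: M1=-3/2−1/4·79/21=-205/84
M: M0=0, M1=-205/84, M2=79/21, M3=-275/84, M4=0
seg 0: a=-3, c=M0/2=0, d=(M1−M0)/(6·3)=-205/1512, b=Δ0−h0·(2M0+M1)/6=143/56
seg 1: a=1, c=M1/2=-205/168, d=(M2−M1)/(6·3)=521/1512, b=Δ1−h1·(2M1+M2)/6=-31/28
seg 2: a=-4, c=M2/2=79/42, d=(M3−M2)/(6·3)=-197/504, b=Δ2−h2·(2M2+M3)/6=7/8
seg 3: a=5, c=M3/2=-275/168, d=(M4−M3)/(6·3)=275/1512, b=Δ3−h3·(2M3+M4)/6=45/28
t_q=39/4 → seg 3, τ=3/4; S=5+45/28·τ+-275/168·τ²+275/1512·τ³=2745/512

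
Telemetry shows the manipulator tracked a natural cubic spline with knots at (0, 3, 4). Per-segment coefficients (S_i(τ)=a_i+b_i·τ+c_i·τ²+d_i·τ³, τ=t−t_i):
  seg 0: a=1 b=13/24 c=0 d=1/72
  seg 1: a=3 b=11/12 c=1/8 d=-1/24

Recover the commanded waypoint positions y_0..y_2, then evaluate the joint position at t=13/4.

y_0 = S_0(0) = a_0 = 1
y_1 = S_1(0) = a_1 = 3
y_2 = S_1(1) = 4
t_q=13/4 is in segment 1 (τ=1/4); S_1(τ)=1657/512

y_0=1 y_1=3 y_2=4
S(13/4) = 1657/512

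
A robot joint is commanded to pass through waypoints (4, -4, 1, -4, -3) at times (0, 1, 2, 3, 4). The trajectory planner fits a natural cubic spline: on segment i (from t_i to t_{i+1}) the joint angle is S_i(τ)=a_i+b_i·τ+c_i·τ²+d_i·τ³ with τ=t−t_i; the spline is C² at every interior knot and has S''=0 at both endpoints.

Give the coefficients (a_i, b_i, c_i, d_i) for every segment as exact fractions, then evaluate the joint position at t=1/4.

  seg 0: a=4 b=-689/56 c=0 d=241/56
  seg 1: a=-4 b=17/28 c=723/56 d=-477/56
  seg 2: a=1 b=7/8 c=-177/14 d=379/56
  seg 3: a=-4 b=-115/28 c=429/56 d=-143/56
S(1/4) = 3553/3584

Δ: Δ0=-8, Δ1=5, Δ2=-5, Δ3=1
row 1: diag=4, rhs=78; c'=1/4, d'=39/2
row 2: denom=4−1·1/4=15/4; d'=(-60−1·39/2)/(15/4)=-106/5
row 3: denom=4−1·4/15=56/15; d'=(36−1·-106/5)/(56/15)=429/28
back: M3=429/28
back: M2=-106/5−4/15·429/28=-177/7
back: M1=39/2−1/4·-177/7=723/28
M: M0=0, M1=723/28, M2=-177/7, M3=429/28, M4=0
seg 0: a=4, c=M0/2=0, d=(M1−M0)/(6·1)=241/56, b=Δ0−h0·(2M0+M1)/6=-689/56
seg 1: a=-4, c=M1/2=723/56, d=(M2−M1)/(6·1)=-477/56, b=Δ1−h1·(2M1+M2)/6=17/28
seg 2: a=1, c=M2/2=-177/14, d=(M3−M2)/(6·1)=379/56, b=Δ2−h2·(2M2+M3)/6=7/8
seg 3: a=-4, c=M3/2=429/56, d=(M4−M3)/(6·1)=-143/56, b=Δ3−h3·(2M3+M4)/6=-115/28
t_q=1/4 → seg 0, τ=1/4; S=4+-689/56·τ+0·τ²+241/56·τ³=3553/3584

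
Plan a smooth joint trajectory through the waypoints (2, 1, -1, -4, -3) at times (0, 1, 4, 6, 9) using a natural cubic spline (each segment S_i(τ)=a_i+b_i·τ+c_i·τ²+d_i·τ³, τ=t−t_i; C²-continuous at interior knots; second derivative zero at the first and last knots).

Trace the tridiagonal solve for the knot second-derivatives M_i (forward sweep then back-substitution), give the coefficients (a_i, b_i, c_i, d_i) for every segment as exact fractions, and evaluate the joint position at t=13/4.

Δ: Δ0=-1, Δ1=-2/3, Δ2=-3/2, Δ3=1/3
row 1: diag=8, rhs=2; c'=3/8, d'=1/4
row 2: denom=10−3·3/8=71/8; d'=(-5−3·1/4)/(71/8)=-46/71
row 3: denom=10−2·16/71=678/71; d'=(11−2·-46/71)/(678/71)=291/226
back: M3=291/226
back: M2=-46/71−16/71·291/226=-106/113
back: M1=1/4−3/8·-106/113=68/113
M: M0=0, M1=68/113, M2=-106/113, M3=291/226, M4=0
seg 0: a=2, c=M0/2=0, d=(M1−M0)/(6·1)=34/339, b=Δ0−h0·(2M0+M1)/6=-373/339
seg 1: a=1, c=M1/2=34/113, d=(M2−M1)/(6·3)=-29/339, b=Δ1−h1·(2M1+M2)/6=-271/339
seg 2: a=-1, c=M2/2=-53/113, d=(M3−M2)/(6·2)=503/2712, b=Δ2−h2·(2M2+M3)/6=-442/339
seg 3: a=-4, c=M3/2=291/452, d=(M4−M3)/(6·3)=-97/1356, b=Δ3−h3·(2M3+M4)/6=-647/678
t_q=13/4 → seg 1, τ=9/4; S=1+-271/339·τ+34/113·τ²+-29/339·τ³=-1807/7232

  seg 0: a=2 b=-373/339 c=0 d=34/339
  seg 1: a=1 b=-271/339 c=34/113 d=-29/339
  seg 2: a=-1 b=-442/339 c=-53/113 d=503/2712
  seg 3: a=-4 b=-647/678 c=291/452 d=-97/1356
S(13/4) = -1807/7232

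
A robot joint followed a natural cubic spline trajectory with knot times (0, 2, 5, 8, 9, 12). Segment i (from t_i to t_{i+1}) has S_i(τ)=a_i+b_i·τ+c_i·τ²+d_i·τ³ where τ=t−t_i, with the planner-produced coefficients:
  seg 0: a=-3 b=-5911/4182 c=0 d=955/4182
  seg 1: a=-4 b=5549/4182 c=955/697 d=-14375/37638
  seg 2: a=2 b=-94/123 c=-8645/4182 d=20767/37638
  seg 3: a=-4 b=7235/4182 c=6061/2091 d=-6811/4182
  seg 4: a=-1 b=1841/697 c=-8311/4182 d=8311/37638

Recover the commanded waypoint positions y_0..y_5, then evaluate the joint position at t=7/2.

y_0=-3 y_1=-4 y_2=2 y_3=-4 y_4=-1 y_5=-5
S(7/2) = -2407/11152

y_0 = S_0(0) = a_0 = -3
y_1 = S_1(0) = a_1 = -4
y_2 = S_2(0) = a_2 = 2
y_3 = S_3(0) = a_3 = -4
y_4 = S_4(0) = a_4 = -1
y_5 = S_4(3) = -5
t_q=7/2 is in segment 1 (τ=3/2); S_1(τ)=-2407/11152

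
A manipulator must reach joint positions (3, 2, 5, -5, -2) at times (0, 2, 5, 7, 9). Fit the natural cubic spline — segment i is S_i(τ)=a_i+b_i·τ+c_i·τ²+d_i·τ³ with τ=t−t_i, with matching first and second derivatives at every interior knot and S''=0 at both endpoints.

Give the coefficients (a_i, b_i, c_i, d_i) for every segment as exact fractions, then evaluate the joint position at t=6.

Δ: Δ0=-1/2, Δ1=1, Δ2=-5, Δ3=3/2
row 1: diag=10, rhs=9; c'=3/10, d'=9/10
row 2: denom=10−3·3/10=91/10; d'=(-36−3·9/10)/(91/10)=-387/91
row 3: denom=8−2·20/91=688/91; d'=(39−2·-387/91)/(688/91)=4323/688
back: M3=4323/688
back: M2=-387/91−20/91·4323/688=-969/172
back: M1=9/10−3/10·-969/172=891/344
M: M0=0, M1=891/344, M2=-969/172, M3=4323/688, M4=0
seg 0: a=3, c=M0/2=0, d=(M1−M0)/(6·2)=297/1376, b=Δ0−h0·(2M0+M1)/6=-469/344
seg 1: a=2, c=M1/2=891/688, d=(M2−M1)/(6·3)=-943/2064, b=Δ1−h1·(2M1+M2)/6=211/172
seg 2: a=5, c=M2/2=-969/344, d=(M3−M2)/(6·2)=2733/2752, b=Δ2−h2·(2M2+M3)/6=-2297/688
seg 3: a=-5, c=M3/2=4323/1376, d=(M4−M3)/(6·2)=-1441/2752, b=Δ3−h3·(2M3+M4)/6=-925/344
t_q=6 → seg 2, τ=1; S=5+-2297/688·τ+-969/344·τ²+2733/2752·τ³=-447/2752

  seg 0: a=3 b=-469/344 c=0 d=297/1376
  seg 1: a=2 b=211/172 c=891/688 d=-943/2064
  seg 2: a=5 b=-2297/688 c=-969/344 d=2733/2752
  seg 3: a=-5 b=-925/344 c=4323/1376 d=-1441/2752
S(6) = -447/2752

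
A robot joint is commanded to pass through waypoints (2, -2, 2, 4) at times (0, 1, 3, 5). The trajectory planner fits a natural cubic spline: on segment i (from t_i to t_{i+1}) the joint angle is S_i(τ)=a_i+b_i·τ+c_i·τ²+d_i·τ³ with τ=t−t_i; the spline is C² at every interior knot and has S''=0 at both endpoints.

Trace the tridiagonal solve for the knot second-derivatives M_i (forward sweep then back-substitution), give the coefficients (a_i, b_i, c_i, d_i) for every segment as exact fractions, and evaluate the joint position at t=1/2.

  seg 0: a=2 b=-113/22 c=0 d=25/22
  seg 1: a=-2 b=-19/11 c=75/22 d=-17/22
  seg 2: a=2 b=29/11 c=-27/22 d=9/44
S(1/2) = -75/176

Δ: Δ0=-4, Δ1=2, Δ2=1
row 1: diag=6, rhs=36; c'=1/3, d'=6
row 2: denom=8−2·1/3=22/3; d'=(-6−2·6)/(22/3)=-27/11
back: M2=-27/11
back: M1=6−1/3·-27/11=75/11
M: M0=0, M1=75/11, M2=-27/11, M3=0
seg 0: a=2, c=M0/2=0, d=(M1−M0)/(6·1)=25/22, b=Δ0−h0·(2M0+M1)/6=-113/22
seg 1: a=-2, c=M1/2=75/22, d=(M2−M1)/(6·2)=-17/22, b=Δ1−h1·(2M1+M2)/6=-19/11
seg 2: a=2, c=M2/2=-27/22, d=(M3−M2)/(6·2)=9/44, b=Δ2−h2·(2M2+M3)/6=29/11
t_q=1/2 → seg 0, τ=1/2; S=2+-113/22·τ+0·τ²+25/22·τ³=-75/176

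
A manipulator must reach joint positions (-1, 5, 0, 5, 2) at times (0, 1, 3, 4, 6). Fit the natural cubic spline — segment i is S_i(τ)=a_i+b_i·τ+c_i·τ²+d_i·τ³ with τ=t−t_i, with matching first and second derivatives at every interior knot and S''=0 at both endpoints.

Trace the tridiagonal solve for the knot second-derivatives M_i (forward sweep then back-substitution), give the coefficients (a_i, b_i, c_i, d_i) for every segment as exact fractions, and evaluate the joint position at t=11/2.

  seg 0: a=-1 b=1011/124 c=0 d=-267/124
  seg 1: a=5 b=105/62 c=-801/124 d=541/248
  seg 2: a=0 b=63/31 c=411/62 d=-227/62
  seg 3: a=5 b=267/62 c=-135/31 d=45/62
S(11/2) = 2039/496

Δ: Δ0=6, Δ1=-5/2, Δ2=5, Δ3=-3/2
row 1: diag=6, rhs=-51; c'=1/3, d'=-17/2
row 2: denom=6−2·1/3=16/3; d'=(45−2·-17/2)/(16/3)=93/8
row 3: denom=6−1·3/16=93/16; d'=(-39−1·93/8)/(93/16)=-270/31
back: M3=-270/31
back: M2=93/8−3/16·-270/31=411/31
back: M1=-17/2−1/3·411/31=-801/62
M: M0=0, M1=-801/62, M2=411/31, M3=-270/31, M4=0
seg 0: a=-1, c=M0/2=0, d=(M1−M0)/(6·1)=-267/124, b=Δ0−h0·(2M0+M1)/6=1011/124
seg 1: a=5, c=M1/2=-801/124, d=(M2−M1)/(6·2)=541/248, b=Δ1−h1·(2M1+M2)/6=105/62
seg 2: a=0, c=M2/2=411/62, d=(M3−M2)/(6·1)=-227/62, b=Δ2−h2·(2M2+M3)/6=63/31
seg 3: a=5, c=M3/2=-135/31, d=(M4−M3)/(6·2)=45/62, b=Δ3−h3·(2M3+M4)/6=267/62
t_q=11/2 → seg 3, τ=3/2; S=5+267/62·τ+-135/31·τ²+45/62·τ³=2039/496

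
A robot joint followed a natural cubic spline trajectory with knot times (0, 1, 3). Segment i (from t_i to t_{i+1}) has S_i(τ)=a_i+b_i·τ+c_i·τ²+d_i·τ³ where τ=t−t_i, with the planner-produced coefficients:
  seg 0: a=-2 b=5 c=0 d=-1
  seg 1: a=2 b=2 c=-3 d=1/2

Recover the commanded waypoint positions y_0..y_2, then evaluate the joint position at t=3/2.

y_0 = S_0(0) = a_0 = -2
y_1 = S_1(0) = a_1 = 2
y_2 = S_1(2) = -2
t_q=3/2 is in segment 1 (τ=1/2); S_1(τ)=37/16

y_0=-2 y_1=2 y_2=-2
S(3/2) = 37/16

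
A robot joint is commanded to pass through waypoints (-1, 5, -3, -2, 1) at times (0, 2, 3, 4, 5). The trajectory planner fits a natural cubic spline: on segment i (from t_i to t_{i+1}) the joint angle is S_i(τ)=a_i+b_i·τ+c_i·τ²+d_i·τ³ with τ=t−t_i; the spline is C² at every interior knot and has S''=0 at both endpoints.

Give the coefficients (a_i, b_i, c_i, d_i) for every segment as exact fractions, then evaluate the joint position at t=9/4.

  seg 0: a=-1 b=328/43 c=0 d=-199/172
  seg 1: a=5 b=-269/43 c=-597/86 d=447/86
  seg 2: a=-3 b=-391/86 c=372/43 d=-267/86
  seg 3: a=-2 b=148/43 c=-57/86 d=19/86
S(9/4) = 16971/5504

Δ: Δ0=3, Δ1=-8, Δ2=1, Δ3=3
row 1: diag=6, rhs=-66; c'=1/6, d'=-11
row 2: denom=4−1·1/6=23/6; d'=(54−1·-11)/(23/6)=390/23
row 3: denom=4−1·6/23=86/23; d'=(12−1·390/23)/(86/23)=-57/43
back: M3=-57/43
back: M2=390/23−6/23·-57/43=744/43
back: M1=-11−1/6·744/43=-597/43
M: M0=0, M1=-597/43, M2=744/43, M3=-57/43, M4=0
seg 0: a=-1, c=M0/2=0, d=(M1−M0)/(6·2)=-199/172, b=Δ0−h0·(2M0+M1)/6=328/43
seg 1: a=5, c=M1/2=-597/86, d=(M2−M1)/(6·1)=447/86, b=Δ1−h1·(2M1+M2)/6=-269/43
seg 2: a=-3, c=M2/2=372/43, d=(M3−M2)/(6·1)=-267/86, b=Δ2−h2·(2M2+M3)/6=-391/86
seg 3: a=-2, c=M3/2=-57/86, d=(M4−M3)/(6·1)=19/86, b=Δ3−h3·(2M3+M4)/6=148/43
t_q=9/4 → seg 1, τ=1/4; S=5+-269/43·τ+-597/86·τ²+447/86·τ³=16971/5504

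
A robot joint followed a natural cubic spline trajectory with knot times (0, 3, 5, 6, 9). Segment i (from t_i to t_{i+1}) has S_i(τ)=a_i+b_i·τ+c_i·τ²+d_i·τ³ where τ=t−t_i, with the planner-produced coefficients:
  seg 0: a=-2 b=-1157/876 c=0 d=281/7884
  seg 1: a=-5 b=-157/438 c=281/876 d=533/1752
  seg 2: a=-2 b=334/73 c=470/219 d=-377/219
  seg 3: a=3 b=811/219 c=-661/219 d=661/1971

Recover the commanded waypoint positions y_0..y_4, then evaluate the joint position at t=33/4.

y_0 = S_0(0) = a_0 = -2
y_1 = S_1(0) = a_1 = -5
y_2 = S_2(0) = a_2 = -2
y_3 = S_3(0) = a_3 = 3
y_4 = S_3(3) = -4
t_q=33/4 is in segment 3 (τ=9/4); S_3(τ)=-597/4672

y_0=-2 y_1=-5 y_2=-2 y_3=3 y_4=-4
S(33/4) = -597/4672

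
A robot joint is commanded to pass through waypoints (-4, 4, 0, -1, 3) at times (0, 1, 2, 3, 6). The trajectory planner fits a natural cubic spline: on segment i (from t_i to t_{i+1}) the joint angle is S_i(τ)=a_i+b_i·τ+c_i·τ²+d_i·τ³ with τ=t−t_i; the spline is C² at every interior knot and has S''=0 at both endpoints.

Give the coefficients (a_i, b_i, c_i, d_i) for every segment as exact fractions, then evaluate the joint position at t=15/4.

Δ: Δ0=8, Δ1=-4, Δ2=-1, Δ3=4/3
row 1: diag=4, rhs=-72; c'=1/4, d'=-18
row 2: denom=4−1·1/4=15/4; d'=(18−1·-18)/(15/4)=48/5
row 3: denom=8−1·4/15=116/15; d'=(14−1·48/5)/(116/15)=33/58
back: M3=33/58
back: M2=48/5−4/15·33/58=274/29
back: M1=-18−1/4·274/29=-1181/58
M: M0=0, M1=-1181/58, M2=274/29, M3=33/58, M4=0
seg 0: a=-4, c=M0/2=0, d=(M1−M0)/(6·1)=-1181/348, b=Δ0−h0·(2M0+M1)/6=3965/348
seg 1: a=4, c=M1/2=-1181/116, d=(M2−M1)/(6·1)=1729/348, b=Δ1−h1·(2M1+M2)/6=211/174
seg 2: a=0, c=M2/2=137/29, d=(M3−M2)/(6·1)=-515/348, b=Δ2−h2·(2M2+M3)/6=-1477/348
seg 3: a=-1, c=M3/2=33/116, d=(M4−M3)/(6·3)=-11/348, b=Δ3−h3·(2M3+M4)/6=133/174
t_q=15/4 → seg 3, τ=3/4; S=-1+133/174·τ+33/116·τ²+-11/348·τ³=-2079/7424

  seg 0: a=-4 b=3965/348 c=0 d=-1181/348
  seg 1: a=4 b=211/174 c=-1181/116 d=1729/348
  seg 2: a=0 b=-1477/348 c=137/29 d=-515/348
  seg 3: a=-1 b=133/174 c=33/116 d=-11/348
S(15/4) = -2079/7424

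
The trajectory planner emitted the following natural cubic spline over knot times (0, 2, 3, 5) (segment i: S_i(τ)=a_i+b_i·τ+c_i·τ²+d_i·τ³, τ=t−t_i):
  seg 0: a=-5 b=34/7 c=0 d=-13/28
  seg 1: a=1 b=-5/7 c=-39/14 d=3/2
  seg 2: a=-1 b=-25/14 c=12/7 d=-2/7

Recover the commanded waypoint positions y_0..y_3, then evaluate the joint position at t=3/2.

y_0=-5 y_1=1 y_2=-1 y_3=0
S(3/2) = 23/32

y_0 = S_0(0) = a_0 = -5
y_1 = S_1(0) = a_1 = 1
y_2 = S_2(0) = a_2 = -1
y_3 = S_2(2) = 0
t_q=3/2 is in segment 0 (τ=3/2); S_0(τ)=23/32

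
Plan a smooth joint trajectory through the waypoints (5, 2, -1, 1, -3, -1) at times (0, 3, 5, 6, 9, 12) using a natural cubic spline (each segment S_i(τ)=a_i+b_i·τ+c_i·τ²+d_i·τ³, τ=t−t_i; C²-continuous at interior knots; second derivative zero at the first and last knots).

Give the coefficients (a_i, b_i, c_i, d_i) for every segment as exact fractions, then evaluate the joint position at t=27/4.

  seg 0: a=5 b=-157/396 c=0 d=-239/3564
  seg 1: a=2 b=-437/198 c=-239/396 d=379/792
  seg 2: a=-1 b=37/33 c=449/198 d=-25/18
  seg 3: a=1 b=295/198 c=-188/99 d=569/1782
  seg 4: a=-3 b=-127/99 c=193/198 d=-193/1782
S(27/4) = 1667/1408

Δ: Δ0=-1, Δ1=-3/2, Δ2=2, Δ3=-4/3, Δ4=2/3
row 1: diag=10, rhs=-3; c'=1/5, d'=-3/10
row 2: denom=6−2·1/5=28/5; d'=(21−2·-3/10)/(28/5)=27/7
row 3: denom=8−1·5/28=219/28; d'=(-20−1·27/7)/(219/28)=-668/219
row 4: denom=12−3·28/73=792/73; d'=(12−3·-668/219)/(792/73)=193/99
back: M4=193/99
back: M3=-668/219−28/73·193/99=-376/99
back: M2=27/7−5/28·-376/99=449/99
back: M1=-3/10−1/5·449/99=-239/198
M: M0=0, M1=-239/198, M2=449/99, M3=-376/99, M4=193/99, M5=0
seg 0: a=5, c=M0/2=0, d=(M1−M0)/(6·3)=-239/3564, b=Δ0−h0·(2M0+M1)/6=-157/396
seg 1: a=2, c=M1/2=-239/396, d=(M2−M1)/(6·2)=379/792, b=Δ1−h1·(2M1+M2)/6=-437/198
seg 2: a=-1, c=M2/2=449/198, d=(M3−M2)/(6·1)=-25/18, b=Δ2−h2·(2M2+M3)/6=37/33
seg 3: a=1, c=M3/2=-188/99, d=(M4−M3)/(6·3)=569/1782, b=Δ3−h3·(2M3+M4)/6=295/198
seg 4: a=-3, c=M4/2=193/198, d=(M5−M4)/(6·3)=-193/1782, b=Δ4−h4·(2M4+M5)/6=-127/99
t_q=27/4 → seg 3, τ=3/4; S=1+295/198·τ+-188/99·τ²+569/1782·τ³=1667/1408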